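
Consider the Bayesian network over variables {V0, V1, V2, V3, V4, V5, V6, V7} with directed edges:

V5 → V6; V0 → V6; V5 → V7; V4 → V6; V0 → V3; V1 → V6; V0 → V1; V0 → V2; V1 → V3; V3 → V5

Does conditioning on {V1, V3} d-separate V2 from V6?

We examine all 5 paths between V2 and V6:
Path 1: V2 ← V0 → V6
  V0 is a fork and V0 is not conditioned on — no node blocks this path, so it is active.
Path 2: V2 ← V0 → V3 → V5 → V6
  V3 is a chain here and V3 is conditioned on, so the path is blocked at V3.
Path 3: V2 ← V0 → V3 ← V1 → V6
  V1 is a fork here and V1 is conditioned on, so the path is blocked at V1.
Path 4: V2 ← V0 → V1 → V6
  V1 is a chain here and V1 is conditioned on, so the path is blocked at V1.
Path 5: V2 ← V0 → V1 → V3 → V5 → V6
  V1 is a chain here and V1 is conditioned on, so the path is blocked at V1.
At least one path is unblocked, so d-separation fails.

No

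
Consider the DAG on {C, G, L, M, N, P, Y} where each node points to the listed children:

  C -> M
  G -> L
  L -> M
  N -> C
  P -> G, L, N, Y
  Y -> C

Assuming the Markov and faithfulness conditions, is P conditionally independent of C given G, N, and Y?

Yes

Enumerating the 4 paths from P to C and testing each for blocking by {G, N, Y}:
Path 1: P → Y → C
  Y is a chain here and Y is conditioned on, so the path is blocked at Y.
Path 2: P → G → L → M ← C
  G is a chain here and G is conditioned on, so the path is blocked at G.
Path 3: P → L → M ← C
  M is a collider here and neither M nor any of its descendants is conditioned on, so the collider stays closed — the path is blocked at M.
Path 4: P → N → C
  N is a chain here and N is conditioned on, so the path is blocked at N.
Since every path is blocked, d-separation holds.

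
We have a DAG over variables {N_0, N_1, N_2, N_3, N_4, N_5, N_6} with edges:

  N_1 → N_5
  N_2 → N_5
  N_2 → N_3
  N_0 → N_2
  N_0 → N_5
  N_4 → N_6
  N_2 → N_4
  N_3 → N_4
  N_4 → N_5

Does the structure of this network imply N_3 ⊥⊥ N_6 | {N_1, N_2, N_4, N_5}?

Yes

Enumerating the 4 paths from N_3 to N_6 and testing each for blocking by {N_1, N_2, N_4, N_5}:
  1. N_3 → N_4 → N_6 — N_4:chain[blocks] ⇒ blocked
  2. N_3 ← N_2 → N_4 → N_6 — N_2:fork[blocks]; N_4:chain[blocks] ⇒ blocked
  3. N_3 ← N_2 → N_5 ← N_4 → N_6 — N_2:fork[blocks]; N_5:collider[open]; N_4:fork[blocks] ⇒ blocked
  4. N_3 ← N_2 ← N_0 → N_5 ← N_4 → N_6 — N_2:chain[blocks]; N_0:fork[open]; N_5:collider[open]; N_4:fork[blocks] ⇒ blocked
Since every path is blocked, d-separation holds.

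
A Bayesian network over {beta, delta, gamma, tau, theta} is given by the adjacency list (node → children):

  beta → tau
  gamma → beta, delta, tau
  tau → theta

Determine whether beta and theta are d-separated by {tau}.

We examine all 2 paths between beta and theta:
Path 1: beta → tau → theta
  tau is a chain here and tau is conditioned on, so the path is blocked at tau.
Path 2: beta ← gamma → tau → theta
  tau is a chain here and tau is conditioned on, so the path is blocked at tau.
All paths are blocked; beta ⊥ theta | {tau} holds.

Yes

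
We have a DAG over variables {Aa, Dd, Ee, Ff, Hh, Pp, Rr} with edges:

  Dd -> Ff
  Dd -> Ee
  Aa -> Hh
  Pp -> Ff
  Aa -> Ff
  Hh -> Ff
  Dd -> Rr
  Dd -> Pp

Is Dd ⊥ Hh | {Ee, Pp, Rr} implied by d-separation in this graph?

Yes

4 paths connect Dd and Hh; each must be blocked for d-separation to hold:
Path 1: Dd → Pp → Ff ← Hh
  Pp is a chain here and Pp is conditioned on, so the path is blocked at Pp.
Path 2: Dd → Pp → Ff ← Aa → Hh
  Pp is a chain here and Pp is conditioned on, so the path is blocked at Pp.
Path 3: Dd → Ff ← Hh
  Ff is a collider here and neither Ff nor any of its descendants is conditioned on, so the collider stays closed — the path is blocked at Ff.
Path 4: Dd → Ff ← Aa → Hh
  Ff is a collider here and neither Ff nor any of its descendants is conditioned on, so the collider stays closed — the path is blocked at Ff.
Since every path is blocked, d-separation holds.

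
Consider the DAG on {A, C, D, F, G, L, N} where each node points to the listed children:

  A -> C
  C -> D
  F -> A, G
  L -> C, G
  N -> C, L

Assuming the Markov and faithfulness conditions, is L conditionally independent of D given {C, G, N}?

We examine all 3 paths between L and D:
Path 1: L ← N → C → D
  N is a fork here and N is conditioned on, so the path is blocked at N.
Path 2: L → C → D
  C is a chain here and C is conditioned on, so the path is blocked at C.
Path 3: L → G ← F → A → C → D
  C is a chain here and C is conditioned on, so the path is blocked at C.
Every path is blocked, so L and D are d-separated given {C, G, N}.

Yes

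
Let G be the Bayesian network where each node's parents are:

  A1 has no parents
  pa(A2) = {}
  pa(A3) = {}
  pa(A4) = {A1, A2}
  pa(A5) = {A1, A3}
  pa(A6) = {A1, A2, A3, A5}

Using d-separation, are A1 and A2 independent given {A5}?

There are 4 undirected paths between A1 and A2; checking each against the conditioning set {A5}:
Path 1: A1 → A4 ← A2
  A4 is a collider here and neither A4 nor any of its descendants is conditioned on, so the collider stays closed — the path is blocked at A4.
Path 2: A1 → A6 ← A2
  A6 is a collider here and neither A6 nor any of its descendants is conditioned on, so the collider stays closed — the path is blocked at A6.
Path 3: A1 → A5 ← A3 → A6 ← A2
  A6 is a collider here and neither A6 nor any of its descendants is conditioned on, so the collider stays closed — the path is blocked at A6.
Path 4: A1 → A5 → A6 ← A2
  A5 is a chain here and A5 is conditioned on, so the path is blocked at A5.
Every path is blocked, so A1 and A2 are d-separated given {A5}.

Yes — A1 and A2 are d-separated given {A5}.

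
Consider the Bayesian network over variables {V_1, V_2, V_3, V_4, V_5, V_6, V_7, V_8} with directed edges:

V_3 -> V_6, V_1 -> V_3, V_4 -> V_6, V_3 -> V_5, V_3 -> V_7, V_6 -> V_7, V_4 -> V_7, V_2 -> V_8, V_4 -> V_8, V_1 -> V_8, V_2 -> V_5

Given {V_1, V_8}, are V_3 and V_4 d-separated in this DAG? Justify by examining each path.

6 paths connect V_3 and V_4; each must be blocked for d-separation to hold:
Path 1: V_3 ← V_1 → V_8 ← V_4
  V_1 is a fork here and V_1 is conditioned on, so the path is blocked at V_1.
Path 2: V_3 → V_5 ← V_2 → V_8 ← V_4
  V_5 is a collider here and neither V_5 nor any of its descendants is conditioned on, so the collider stays closed — the path is blocked at V_5.
Path 3: V_3 → V_7 ← V_6 ← V_4
  V_7 is a collider here and neither V_7 nor any of its descendants is conditioned on, so the collider stays closed — the path is blocked at V_7.
Path 4: V_3 → V_7 ← V_4
  V_7 is a collider here and neither V_7 nor any of its descendants is conditioned on, so the collider stays closed — the path is blocked at V_7.
Path 5: V_3 → V_6 → V_7 ← V_4
  V_7 is a collider here and neither V_7 nor any of its descendants is conditioned on, so the collider stays closed — the path is blocked at V_7.
Path 6: V_3 → V_6 ← V_4
  V_6 is a collider here and neither V_6 nor any of its descendants is conditioned on, so the collider stays closed — the path is blocked at V_6.
Every path is blocked, so V_3 and V_4 are d-separated given {V_1, V_8}.

Yes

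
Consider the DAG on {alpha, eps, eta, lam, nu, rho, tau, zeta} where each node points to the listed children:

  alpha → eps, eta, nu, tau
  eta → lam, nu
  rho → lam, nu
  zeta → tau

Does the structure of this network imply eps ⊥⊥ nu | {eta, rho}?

Enumerating the 3 paths from eps to nu and testing each for blocking by {eta, rho}:
  1. eps ← alpha → eta → lam ← rho → nu — alpha:fork[open]; eta:chain[blocks]; lam:collider[blocks]; rho:fork[blocks] ⇒ blocked
  2. eps ← alpha → eta → nu — alpha:fork[open]; eta:chain[blocks] ⇒ blocked
  3. eps ← alpha → nu — alpha:fork[open] ⇒ active
At least one path is unblocked, so d-separation fails.

No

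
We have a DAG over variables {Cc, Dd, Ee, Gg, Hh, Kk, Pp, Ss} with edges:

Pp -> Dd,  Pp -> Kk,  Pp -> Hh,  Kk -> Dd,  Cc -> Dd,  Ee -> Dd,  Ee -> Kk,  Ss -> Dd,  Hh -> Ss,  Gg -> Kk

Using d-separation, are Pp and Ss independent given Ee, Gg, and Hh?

Yes — Pp and Ss are d-separated given {Ee, Gg, Hh}.

Enumerating the 4 paths from Pp to Ss and testing each for blocking by {Ee, Gg, Hh}:
Path 1: Pp → Hh → Ss
  Hh is a chain here and Hh is conditioned on, so the path is blocked at Hh.
Path 2: Pp → Kk ← Ee → Dd ← Ss
  Kk is a collider here and neither Kk nor any of its descendants is conditioned on, so the collider stays closed — the path is blocked at Kk.
Path 3: Pp → Kk → Dd ← Ss
  Dd is a collider here and neither Dd nor any of its descendants is conditioned on, so the collider stays closed — the path is blocked at Dd.
Path 4: Pp → Dd ← Ss
  Dd is a collider here and neither Dd nor any of its descendants is conditioned on, so the collider stays closed — the path is blocked at Dd.
All paths are blocked; Pp ⊥ Ss | {Ee, Gg, Hh} holds.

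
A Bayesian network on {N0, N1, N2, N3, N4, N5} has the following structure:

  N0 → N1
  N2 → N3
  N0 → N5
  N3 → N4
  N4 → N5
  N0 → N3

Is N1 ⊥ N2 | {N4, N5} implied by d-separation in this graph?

No

2 paths connect N1 and N2; each must be blocked for d-separation to hold:
Path 1: N1 ← N0 → N3 ← N2
  N0 is a fork and N0 is not conditioned on; N3 is a collider and its descendant N5 is conditioned on, which opens it — no node blocks this path, so it is active.
Path 2: N1 ← N0 → N5 ← N4 ← N3 ← N2
  N4 is a chain here and N4 is conditioned on, so the path is blocked at N4.
Since the path N1 ← N0 → N3 ← N2 is active, N1 and N2 are not d-separated given {N4, N5}.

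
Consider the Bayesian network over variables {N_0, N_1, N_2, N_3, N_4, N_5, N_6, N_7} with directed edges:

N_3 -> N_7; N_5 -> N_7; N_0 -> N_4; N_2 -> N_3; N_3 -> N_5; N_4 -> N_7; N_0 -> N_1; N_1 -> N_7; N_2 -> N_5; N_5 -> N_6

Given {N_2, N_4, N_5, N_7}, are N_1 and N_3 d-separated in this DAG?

We examine all 6 paths between N_1 and N_3:
  1. N_1 ← N_0 → N_4 → N_7 ← N_3 — N_0:fork[open]; N_4:chain[blocks]; N_7:collider[open] ⇒ blocked
  2. N_1 ← N_0 → N_4 → N_7 ← N_5 ← N_2 → N_3 — N_0:fork[open]; N_4:chain[blocks]; N_7:collider[open]; N_5:chain[blocks]; N_2:fork[blocks] ⇒ blocked
  3. N_1 ← N_0 → N_4 → N_7 ← N_5 ← N_3 — N_0:fork[open]; N_4:chain[blocks]; N_7:collider[open]; N_5:chain[blocks] ⇒ blocked
  4. N_1 → N_7 ← N_3 — N_7:collider[open] ⇒ active
  5. N_1 → N_7 ← N_5 ← N_2 → N_3 — N_7:collider[open]; N_5:chain[blocks]; N_2:fork[blocks] ⇒ blocked
  6. N_1 → N_7 ← N_5 ← N_3 — N_7:collider[open]; N_5:chain[blocks] ⇒ blocked
Since the path N_1 → N_7 ← N_3 is active, N_1 and N_3 are not d-separated given {N_2, N_4, N_5, N_7}.

No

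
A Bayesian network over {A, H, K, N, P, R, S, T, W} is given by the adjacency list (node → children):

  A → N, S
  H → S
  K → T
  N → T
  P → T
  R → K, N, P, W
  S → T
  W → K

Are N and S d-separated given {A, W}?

We examine all 5 paths between N and S:
Path 1: N → T ← S
  T is a collider here and neither T nor any of its descendants is conditioned on, so the collider stays closed — the path is blocked at T.
Path 2: N ← A → S
  A is a fork here and A is conditioned on, so the path is blocked at A.
Path 3: N ← R → W → K → T ← S
  W is a chain here and W is conditioned on, so the path is blocked at W.
Path 4: N ← R → P → T ← S
  T is a collider here and neither T nor any of its descendants is conditioned on, so the collider stays closed — the path is blocked at T.
Path 5: N ← R → K → T ← S
  T is a collider here and neither T nor any of its descendants is conditioned on, so the collider stays closed — the path is blocked at T.
All paths are blocked; N ⊥ S | {A, W} holds.

Yes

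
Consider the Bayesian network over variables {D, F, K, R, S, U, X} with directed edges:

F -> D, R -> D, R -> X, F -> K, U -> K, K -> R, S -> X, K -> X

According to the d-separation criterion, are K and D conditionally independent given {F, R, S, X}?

Yes

We examine all 3 paths between K and D:
Path 1: K → X ← R → D
  R is a fork here and R is conditioned on, so the path is blocked at R.
Path 2: K → R → D
  R is a chain here and R is conditioned on, so the path is blocked at R.
Path 3: K ← F → D
  F is a fork here and F is conditioned on, so the path is blocked at F.
Every path is blocked, so K and D are d-separated given {F, R, S, X}.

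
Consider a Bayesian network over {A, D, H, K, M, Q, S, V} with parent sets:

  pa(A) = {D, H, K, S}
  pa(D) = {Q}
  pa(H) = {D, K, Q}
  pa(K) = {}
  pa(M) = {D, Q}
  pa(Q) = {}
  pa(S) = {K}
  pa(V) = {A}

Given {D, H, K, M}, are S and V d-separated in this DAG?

Enumerating the 6 paths from S to V and testing each for blocking by {D, H, K, M}:
Path 1: S ← K → A → V
  K is a fork here and K is conditioned on, so the path is blocked at K.
Path 2: S ← K → H → A → V
  K is a fork here and K is conditioned on, so the path is blocked at K.
Path 3: S ← K → H ← D → A → V
  K is a fork here and K is conditioned on, so the path is blocked at K.
Path 4: S ← K → H ← Q → D → A → V
  K is a fork here and K is conditioned on, so the path is blocked at K.
Path 5: S ← K → H ← Q → M ← D → A → V
  K is a fork here and K is conditioned on, so the path is blocked at K.
Path 6: S → A → V
  A is a chain and A is not conditioned on — no node blocks this path, so it is active.
Because an active path exists, S and V are not d-separated.

No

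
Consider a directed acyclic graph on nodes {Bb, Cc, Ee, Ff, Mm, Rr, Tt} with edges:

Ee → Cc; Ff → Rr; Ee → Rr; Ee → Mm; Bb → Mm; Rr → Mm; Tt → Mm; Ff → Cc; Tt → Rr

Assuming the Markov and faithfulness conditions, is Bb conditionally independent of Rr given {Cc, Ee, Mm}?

No

Enumerating the 4 paths from Bb to Rr and testing each for blocking by {Cc, Ee, Mm}:
  1. Bb → Mm ← Ee → Cc ← Ff → Rr — Mm:collider[open]; Ee:fork[blocks]; Cc:collider[open]; Ff:fork[open] ⇒ blocked
  2. Bb → Mm ← Ee → Rr — Mm:collider[open]; Ee:fork[blocks] ⇒ blocked
  3. Bb → Mm ← Tt → Rr — Mm:collider[open]; Tt:fork[open] ⇒ active
  4. Bb → Mm ← Rr — Mm:collider[open] ⇒ active
At least one path is unblocked, so d-separation fails.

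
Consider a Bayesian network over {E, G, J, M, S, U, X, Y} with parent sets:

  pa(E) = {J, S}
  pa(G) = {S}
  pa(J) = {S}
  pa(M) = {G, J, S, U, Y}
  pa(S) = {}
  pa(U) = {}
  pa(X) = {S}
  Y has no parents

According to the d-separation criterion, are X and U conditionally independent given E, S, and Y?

We examine all 4 paths between X and U:
Path 1: X ← S → M ← U
  S is a fork here and S is conditioned on, so the path is blocked at S.
Path 2: X ← S → E ← J → M ← U
  S is a fork here and S is conditioned on, so the path is blocked at S.
Path 3: X ← S → G → M ← U
  S is a fork here and S is conditioned on, so the path is blocked at S.
Path 4: X ← S → J → M ← U
  S is a fork here and S is conditioned on, so the path is blocked at S.
Since every path is blocked, d-separation holds.

Yes — X and U are d-separated given {E, S, Y}.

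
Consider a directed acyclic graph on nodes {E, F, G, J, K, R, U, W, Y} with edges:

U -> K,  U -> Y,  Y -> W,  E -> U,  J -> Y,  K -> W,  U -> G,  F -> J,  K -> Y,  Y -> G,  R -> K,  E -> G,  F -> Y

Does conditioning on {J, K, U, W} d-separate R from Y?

Yes

5 paths connect R and Y; each must be blocked for d-separation to hold:
  1. R → K ← U ← E → G ← Y — K:collider[open]; U:chain[blocks]; E:fork[open]; G:collider[blocks] ⇒ blocked
  2. R → K ← U → Y — K:collider[open]; U:fork[blocks] ⇒ blocked
  3. R → K ← U → G ← Y — K:collider[open]; U:fork[blocks]; G:collider[blocks] ⇒ blocked
  4. R → K → Y — K:chain[blocks] ⇒ blocked
  5. R → K → W ← Y — K:chain[blocks]; W:collider[open] ⇒ blocked
Since every path is blocked, d-separation holds.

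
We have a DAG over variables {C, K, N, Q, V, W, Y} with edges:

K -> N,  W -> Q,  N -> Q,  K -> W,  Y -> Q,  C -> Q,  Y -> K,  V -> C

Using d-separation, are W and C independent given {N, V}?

Yes

There are 3 undirected paths between W and C; checking each against the conditioning set {N, V}:
  1. W → Q ← C — Q:collider[blocks] ⇒ blocked
  2. W ← K ← Y → Q ← C — K:chain[open]; Y:fork[open]; Q:collider[blocks] ⇒ blocked
  3. W ← K → N → Q ← C — K:fork[open]; N:chain[blocks]; Q:collider[blocks] ⇒ blocked
Every path is blocked, so W and C are d-separated given {N, V}.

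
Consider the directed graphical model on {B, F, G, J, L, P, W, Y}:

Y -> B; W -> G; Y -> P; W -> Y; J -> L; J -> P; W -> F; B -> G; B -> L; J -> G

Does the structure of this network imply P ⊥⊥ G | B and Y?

No

We examine all 6 paths between P and G:
Path 1: P ← Y → B → G
  Y is a fork here and Y is conditioned on, so the path is blocked at Y.
Path 2: P ← Y → B → L ← J → G
  Y is a fork here and Y is conditioned on, so the path is blocked at Y.
Path 3: P ← Y ← W → G
  Y is a chain here and Y is conditioned on, so the path is blocked at Y.
Path 4: P ← J → G
  J is a fork and J is not conditioned on — no node blocks this path, so it is active.
Path 5: P ← J → L ← B → G
  L is a collider here and neither L nor any of its descendants is conditioned on, so the collider stays closed — the path is blocked at L.
Path 6: P ← J → L ← B ← Y ← W → G
  L is a collider here and neither L nor any of its descendants is conditioned on, so the collider stays closed — the path is blocked at L.
Since the path P ← J → G is active, P and G are not d-separated given {B, Y}.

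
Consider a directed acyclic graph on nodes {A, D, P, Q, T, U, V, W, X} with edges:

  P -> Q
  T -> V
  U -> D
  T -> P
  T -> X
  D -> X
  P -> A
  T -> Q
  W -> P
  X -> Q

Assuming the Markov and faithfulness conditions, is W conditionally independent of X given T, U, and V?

Yes

We examine all 4 paths between W and X:
Path 1: W → P → Q ← X
  Q is a collider here and neither Q nor any of its descendants is conditioned on, so the collider stays closed — the path is blocked at Q.
Path 2: W → P → Q ← T → X
  Q is a collider here and neither Q nor any of its descendants is conditioned on, so the collider stays closed — the path is blocked at Q.
Path 3: W → P ← T → Q ← X
  P is a collider here and neither P nor any of its descendants is conditioned on, so the collider stays closed — the path is blocked at P.
Path 4: W → P ← T → X
  P is a collider here and neither P nor any of its descendants is conditioned on, so the collider stays closed — the path is blocked at P.
Every path is blocked, so W and X are d-separated given {T, U, V}.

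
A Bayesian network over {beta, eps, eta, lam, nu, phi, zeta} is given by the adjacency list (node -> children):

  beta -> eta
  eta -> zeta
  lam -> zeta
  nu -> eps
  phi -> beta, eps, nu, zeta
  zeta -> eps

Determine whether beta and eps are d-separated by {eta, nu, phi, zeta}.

Yes

There are 6 undirected paths between beta and eps; checking each against the conditioning set {eta, nu, phi, zeta}:
  1. beta ← phi → eps — phi:fork[blocks] ⇒ blocked
  2. beta ← phi → nu → eps — phi:fork[blocks]; nu:chain[blocks] ⇒ blocked
  3. beta ← phi → zeta → eps — phi:fork[blocks]; zeta:chain[blocks] ⇒ blocked
  4. beta → eta → zeta ← phi → eps — eta:chain[blocks]; zeta:collider[open]; phi:fork[blocks] ⇒ blocked
  5. beta → eta → zeta ← phi → nu → eps — eta:chain[blocks]; zeta:collider[open]; phi:fork[blocks]; nu:chain[blocks] ⇒ blocked
  6. beta → eta → zeta → eps — eta:chain[blocks]; zeta:chain[blocks] ⇒ blocked
Since every path is blocked, d-separation holds.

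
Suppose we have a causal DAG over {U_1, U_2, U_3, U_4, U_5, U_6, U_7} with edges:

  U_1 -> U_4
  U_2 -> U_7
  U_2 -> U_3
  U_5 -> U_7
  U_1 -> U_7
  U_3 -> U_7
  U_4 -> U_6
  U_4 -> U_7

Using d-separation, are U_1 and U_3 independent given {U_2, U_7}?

4 paths connect U_1 and U_3; each must be blocked for d-separation to hold:
Path 1: U_1 → U_7 ← U_2 → U_3
  U_2 is a fork here and U_2 is conditioned on, so the path is blocked at U_2.
Path 2: U_1 → U_7 ← U_3
  U_7 is a collider and U_7 is conditioned on, which opens it — no node blocks this path, so it is active.
Path 3: U_1 → U_4 → U_7 ← U_2 → U_3
  U_2 is a fork here and U_2 is conditioned on, so the path is blocked at U_2.
Path 4: U_1 → U_4 → U_7 ← U_3
  U_4 is a chain and U_4 is not conditioned on; U_7 is a collider and U_7 is conditioned on, which opens it — no node blocks this path, so it is active.
Because an active path exists, U_1 and U_3 are not d-separated.

No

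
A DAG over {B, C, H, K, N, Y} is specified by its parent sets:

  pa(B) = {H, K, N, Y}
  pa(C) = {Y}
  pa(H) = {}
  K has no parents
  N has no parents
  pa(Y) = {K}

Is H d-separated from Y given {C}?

We examine all 2 paths between H and Y:
  1. H → B ← Y — B:collider[blocks] ⇒ blocked
  2. H → B ← K → Y — B:collider[blocks]; K:fork[open] ⇒ blocked
All paths are blocked; H ⊥ Y | {C} holds.

Yes — H and Y are d-separated given {C}.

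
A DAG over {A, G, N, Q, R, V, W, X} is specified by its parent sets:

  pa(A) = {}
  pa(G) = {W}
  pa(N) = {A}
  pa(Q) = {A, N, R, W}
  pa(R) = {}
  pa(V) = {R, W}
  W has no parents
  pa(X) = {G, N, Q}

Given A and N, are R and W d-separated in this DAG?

5 paths connect R and W; each must be blocked for d-separation to hold:
Path 1: R → Q ← W
  Q is a collider here and neither Q nor any of its descendants is conditioned on, so the collider stays closed — the path is blocked at Q.
Path 2: R → Q ← A → N → X ← G ← W
  Q is a collider here and neither Q nor any of its descendants is conditioned on, so the collider stays closed — the path is blocked at Q.
Path 3: R → Q → X ← G ← W
  X is a collider here and neither X nor any of its descendants is conditioned on, so the collider stays closed — the path is blocked at X.
Path 4: R → Q ← N → X ← G ← W
  Q is a collider here and neither Q nor any of its descendants is conditioned on, so the collider stays closed — the path is blocked at Q.
Path 5: R → V ← W
  V is a collider here and neither V nor any of its descendants is conditioned on, so the collider stays closed — the path is blocked at V.
Every path is blocked, so R and W are d-separated given {A, N}.

Yes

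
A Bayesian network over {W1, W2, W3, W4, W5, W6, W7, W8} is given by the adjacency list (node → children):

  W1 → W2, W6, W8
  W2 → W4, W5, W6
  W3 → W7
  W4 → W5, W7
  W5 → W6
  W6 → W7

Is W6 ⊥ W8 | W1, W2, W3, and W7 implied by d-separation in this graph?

6 paths connect W6 and W8; each must be blocked for d-separation to hold:
Path 1: W6 ← W2 ← W1 → W8
  W2 is a chain here and W2 is conditioned on, so the path is blocked at W2.
Path 2: W6 ← W1 → W8
  W1 is a fork here and W1 is conditioned on, so the path is blocked at W1.
Path 3: W6 → W7 ← W4 ← W2 ← W1 → W8
  W2 is a chain here and W2 is conditioned on, so the path is blocked at W2.
Path 4: W6 → W7 ← W4 → W5 ← W2 ← W1 → W8
  W2 is a chain here and W2 is conditioned on, so the path is blocked at W2.
Path 5: W6 ← W5 ← W2 ← W1 → W8
  W2 is a chain here and W2 is conditioned on, so the path is blocked at W2.
Path 6: W6 ← W5 ← W4 ← W2 ← W1 → W8
  W2 is a chain here and W2 is conditioned on, so the path is blocked at W2.
All paths are blocked; W6 ⊥ W8 | {W1, W2, W3, W7} holds.

Yes — W6 and W8 are d-separated given {W1, W2, W3, W7}.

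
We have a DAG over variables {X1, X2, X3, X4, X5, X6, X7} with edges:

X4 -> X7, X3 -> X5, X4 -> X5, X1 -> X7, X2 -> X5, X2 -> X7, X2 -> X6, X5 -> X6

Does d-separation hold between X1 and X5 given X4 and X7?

We examine all 3 paths between X1 and X5:
Path 1: X1 → X7 ← X4 → X5
  X4 is a fork here and X4 is conditioned on, so the path is blocked at X4.
Path 2: X1 → X7 ← X2 → X6 ← X5
  X6 is a collider here and neither X6 nor any of its descendants is conditioned on, so the collider stays closed — the path is blocked at X6.
Path 3: X1 → X7 ← X2 → X5
  X7 is a collider and X7 is conditioned on, which opens it; X2 is a fork and X2 is not conditioned on — no node blocks this path, so it is active.
Because an active path exists, X1 and X5 are not d-separated.

No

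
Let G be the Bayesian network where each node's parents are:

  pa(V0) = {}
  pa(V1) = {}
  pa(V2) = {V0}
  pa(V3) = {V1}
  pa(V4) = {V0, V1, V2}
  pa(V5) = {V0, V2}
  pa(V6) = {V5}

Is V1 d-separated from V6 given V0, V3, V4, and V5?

Yes

We examine all 4 paths between V1 and V6:
Path 1: V1 → V4 ← V2 → V5 → V6
  V5 is a chain here and V5 is conditioned on, so the path is blocked at V5.
Path 2: V1 → V4 ← V2 ← V0 → V5 → V6
  V0 is a fork here and V0 is conditioned on, so the path is blocked at V0.
Path 3: V1 → V4 ← V0 → V2 → V5 → V6
  V0 is a fork here and V0 is conditioned on, so the path is blocked at V0.
Path 4: V1 → V4 ← V0 → V5 → V6
  V0 is a fork here and V0 is conditioned on, so the path is blocked at V0.
All paths are blocked; V1 ⊥ V6 | {V0, V3, V4, V5} holds.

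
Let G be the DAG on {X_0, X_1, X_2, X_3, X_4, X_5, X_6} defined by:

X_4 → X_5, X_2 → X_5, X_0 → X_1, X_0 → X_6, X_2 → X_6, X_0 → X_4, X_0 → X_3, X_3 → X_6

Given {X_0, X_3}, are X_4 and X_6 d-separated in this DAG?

3 paths connect X_4 and X_6; each must be blocked for d-separation to hold:
Path 1: X_4 → X_5 ← X_2 → X_6
  X_5 is a collider here and neither X_5 nor any of its descendants is conditioned on, so the collider stays closed — the path is blocked at X_5.
Path 2: X_4 ← X_0 → X_6
  X_0 is a fork here and X_0 is conditioned on, so the path is blocked at X_0.
Path 3: X_4 ← X_0 → X_3 → X_6
  X_0 is a fork here and X_0 is conditioned on, so the path is blocked at X_0.
All paths are blocked; X_4 ⊥ X_6 | {X_0, X_3} holds.

Yes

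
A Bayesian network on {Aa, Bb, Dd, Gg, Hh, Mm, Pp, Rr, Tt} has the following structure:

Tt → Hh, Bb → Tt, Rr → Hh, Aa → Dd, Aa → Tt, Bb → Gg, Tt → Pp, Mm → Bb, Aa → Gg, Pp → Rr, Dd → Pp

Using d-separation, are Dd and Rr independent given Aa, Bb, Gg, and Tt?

No

There are 6 undirected paths between Dd and Rr; checking each against the conditioning set {Aa, Bb, Gg, Tt}:
Path 1: Dd ← Aa → Tt → Hh ← Rr
  Aa is a fork here and Aa is conditioned on, so the path is blocked at Aa.
Path 2: Dd ← Aa → Tt → Pp → Rr
  Aa is a fork here and Aa is conditioned on, so the path is blocked at Aa.
Path 3: Dd ← Aa → Gg ← Bb → Tt → Hh ← Rr
  Aa is a fork here and Aa is conditioned on, so the path is blocked at Aa.
Path 4: Dd ← Aa → Gg ← Bb → Tt → Pp → Rr
  Aa is a fork here and Aa is conditioned on, so the path is blocked at Aa.
Path 5: Dd → Pp ← Tt → Hh ← Rr
  Pp is a collider here and neither Pp nor any of its descendants is conditioned on, so the collider stays closed — the path is blocked at Pp.
Path 6: Dd → Pp → Rr
  Pp is a chain and Pp is not conditioned on — no node blocks this path, so it is active.
Since the path Dd → Pp → Rr is active, Dd and Rr are not d-separated given {Aa, Bb, Gg, Tt}.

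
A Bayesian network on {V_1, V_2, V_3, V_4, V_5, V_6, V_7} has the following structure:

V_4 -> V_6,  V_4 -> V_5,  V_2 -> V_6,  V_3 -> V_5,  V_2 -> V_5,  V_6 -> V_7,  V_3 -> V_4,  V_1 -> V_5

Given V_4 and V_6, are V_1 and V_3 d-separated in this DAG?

There are 3 undirected paths between V_1 and V_3; checking each against the conditioning set {V_4, V_6}:
  1. V_1 → V_5 ← V_3 — V_5:collider[blocks] ⇒ blocked
  2. V_1 → V_5 ← V_2 → V_6 ← V_4 ← V_3 — V_5:collider[blocks]; V_2:fork[open]; V_6:collider[open]; V_4:chain[blocks] ⇒ blocked
  3. V_1 → V_5 ← V_4 ← V_3 — V_5:collider[blocks]; V_4:chain[blocks] ⇒ blocked
Every path is blocked, so V_1 and V_3 are d-separated given {V_4, V_6}.

Yes — V_1 and V_3 are d-separated given {V_4, V_6}.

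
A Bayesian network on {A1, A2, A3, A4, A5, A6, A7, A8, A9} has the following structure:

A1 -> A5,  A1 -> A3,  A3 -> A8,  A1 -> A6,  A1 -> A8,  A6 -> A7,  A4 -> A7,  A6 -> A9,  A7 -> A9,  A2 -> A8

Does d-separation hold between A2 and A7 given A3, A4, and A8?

There are 4 undirected paths between A2 and A7; checking each against the conditioning set {A3, A4, A8}:
Path 1: A2 → A8 ← A1 → A6 → A7
  A8 is a collider and A8 is conditioned on, which opens it; A1 is a fork and A1 is not conditioned on; A6 is a chain and A6 is not conditioned on — no node blocks this path, so it is active.
Path 2: A2 → A8 ← A1 → A6 → A9 ← A7
  A9 is a collider here and neither A9 nor any of its descendants is conditioned on, so the collider stays closed — the path is blocked at A9.
Path 3: A2 → A8 ← A3 ← A1 → A6 → A7
  A3 is a chain here and A3 is conditioned on, so the path is blocked at A3.
Path 4: A2 → A8 ← A3 ← A1 → A6 → A9 ← A7
  A3 is a chain here and A3 is conditioned on, so the path is blocked at A3.
Since the path A2 → A8 ← A1 → A6 → A7 is active, A2 and A7 are not d-separated given {A3, A4, A8}.

No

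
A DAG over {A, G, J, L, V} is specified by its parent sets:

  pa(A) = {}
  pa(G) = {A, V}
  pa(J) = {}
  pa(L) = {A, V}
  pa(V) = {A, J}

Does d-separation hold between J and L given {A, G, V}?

Yes

We examine all 3 paths between J and L:
  1. J → V → L — V:chain[blocks] ⇒ blocked
  2. J → V ← A → L — V:collider[open]; A:fork[blocks] ⇒ blocked
  3. J → V → G ← A → L — V:chain[blocks]; G:collider[open]; A:fork[blocks] ⇒ blocked
Every path is blocked, so J and L are d-separated given {A, G, V}.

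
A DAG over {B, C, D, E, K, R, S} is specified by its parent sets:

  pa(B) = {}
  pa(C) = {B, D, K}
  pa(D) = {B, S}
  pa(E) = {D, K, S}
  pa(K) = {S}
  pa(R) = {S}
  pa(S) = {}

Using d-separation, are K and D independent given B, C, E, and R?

No

We examine all 6 paths between K and D:
Path 1: K → C ← B → D
  B is a fork here and B is conditioned on, so the path is blocked at B.
Path 2: K → C ← D
  C is a collider and C is conditioned on, which opens it — no node blocks this path, so it is active.
Path 3: K → E ← D
  E is a collider and E is conditioned on, which opens it — no node blocks this path, so it is active.
Path 4: K → E ← S → D
  E is a collider and E is conditioned on, which opens it; S is a fork and S is not conditioned on — no node blocks this path, so it is active.
Path 5: K ← S → E ← D
  S is a fork and S is not conditioned on; E is a collider and E is conditioned on, which opens it — no node blocks this path, so it is active.
Path 6: K ← S → D
  S is a fork and S is not conditioned on — no node blocks this path, so it is active.
At least one path is unblocked, so d-separation fails.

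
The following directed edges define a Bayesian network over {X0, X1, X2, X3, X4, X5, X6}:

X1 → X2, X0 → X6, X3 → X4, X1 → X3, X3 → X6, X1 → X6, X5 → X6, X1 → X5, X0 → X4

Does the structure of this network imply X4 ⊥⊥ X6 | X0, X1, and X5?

There are 4 undirected paths between X4 and X6; checking each against the conditioning set {X0, X1, X5}:
Path 1: X4 ← X3 ← X1 → X6
  X1 is a fork here and X1 is conditioned on, so the path is blocked at X1.
Path 2: X4 ← X3 ← X1 → X5 → X6
  X1 is a fork here and X1 is conditioned on, so the path is blocked at X1.
Path 3: X4 ← X3 → X6
  X3 is a fork and X3 is not conditioned on — no node blocks this path, so it is active.
Path 4: X4 ← X0 → X6
  X0 is a fork here and X0 is conditioned on, so the path is blocked at X0.
Since the path X4 ← X3 → X6 is active, X4 and X6 are not d-separated given {X0, X1, X5}.

No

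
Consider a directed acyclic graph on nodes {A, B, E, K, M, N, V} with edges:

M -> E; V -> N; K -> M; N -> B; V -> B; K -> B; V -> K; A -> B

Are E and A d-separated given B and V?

Enumerating the 3 paths from E to A and testing each for blocking by {B, V}:
Path 1: E ← M ← K ← V → B ← A
  V is a fork here and V is conditioned on, so the path is blocked at V.
Path 2: E ← M ← K ← V → N → B ← A
  V is a fork here and V is conditioned on, so the path is blocked at V.
Path 3: E ← M ← K → B ← A
  M is a chain and M is not conditioned on; K is a fork and K is not conditioned on; B is a collider and B is conditioned on, which opens it — no node blocks this path, so it is active.
Since the path E ← M ← K → B ← A is active, E and A are not d-separated given {B, V}.

No — E and A are not d-separated given {B, V}.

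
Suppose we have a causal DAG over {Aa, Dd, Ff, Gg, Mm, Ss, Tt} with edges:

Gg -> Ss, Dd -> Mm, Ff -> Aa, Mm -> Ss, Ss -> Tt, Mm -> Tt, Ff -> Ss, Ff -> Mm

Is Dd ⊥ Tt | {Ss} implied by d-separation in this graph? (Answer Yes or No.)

Enumerating the 3 paths from Dd to Tt and testing each for blocking by {Ss}:
Path 1: Dd → Mm → Ss → Tt
  Ss is a chain here and Ss is conditioned on, so the path is blocked at Ss.
Path 2: Dd → Mm → Tt
  Mm is a chain and Mm is not conditioned on — no node blocks this path, so it is active.
Path 3: Dd → Mm ← Ff → Ss → Tt
  Ss is a chain here and Ss is conditioned on, so the path is blocked at Ss.
At least one path is unblocked, so d-separation fails.

No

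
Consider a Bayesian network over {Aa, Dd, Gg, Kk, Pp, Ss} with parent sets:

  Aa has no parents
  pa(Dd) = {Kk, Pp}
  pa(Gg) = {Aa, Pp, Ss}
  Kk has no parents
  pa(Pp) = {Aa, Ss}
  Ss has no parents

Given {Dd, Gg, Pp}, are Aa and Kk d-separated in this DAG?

Enumerating the 3 paths from Aa to Kk and testing each for blocking by {Dd, Gg, Pp}:
Path 1: Aa → Gg ← Pp → Dd ← Kk
  Pp is a fork here and Pp is conditioned on, so the path is blocked at Pp.
Path 2: Aa → Gg ← Ss → Pp → Dd ← Kk
  Pp is a chain here and Pp is conditioned on, so the path is blocked at Pp.
Path 3: Aa → Pp → Dd ← Kk
  Pp is a chain here and Pp is conditioned on, so the path is blocked at Pp.
All paths are blocked; Aa ⊥ Kk | {Dd, Gg, Pp} holds.

Yes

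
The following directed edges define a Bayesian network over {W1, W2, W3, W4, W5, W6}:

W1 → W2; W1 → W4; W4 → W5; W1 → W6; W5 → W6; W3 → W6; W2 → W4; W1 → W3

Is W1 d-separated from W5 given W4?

Yes

Enumerating the 4 paths from W1 to W5 and testing each for blocking by {W4}:
Path 1: W1 → W3 → W6 ← W5
  W6 is a collider here and neither W6 nor any of its descendants is conditioned on, so the collider stays closed — the path is blocked at W6.
Path 2: W1 → W6 ← W5
  W6 is a collider here and neither W6 nor any of its descendants is conditioned on, so the collider stays closed — the path is blocked at W6.
Path 3: W1 → W2 → W4 → W5
  W4 is a chain here and W4 is conditioned on, so the path is blocked at W4.
Path 4: W1 → W4 → W5
  W4 is a chain here and W4 is conditioned on, so the path is blocked at W4.
All paths are blocked; W1 ⊥ W5 | {W4} holds.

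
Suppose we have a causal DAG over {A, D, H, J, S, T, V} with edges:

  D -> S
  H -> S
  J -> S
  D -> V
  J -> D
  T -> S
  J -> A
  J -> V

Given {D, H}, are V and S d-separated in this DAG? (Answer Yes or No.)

No

There are 4 undirected paths between V and S; checking each against the conditioning set {D, H}:
  1. V ← J → D → S — J:fork[open]; D:chain[blocks] ⇒ blocked
  2. V ← J → S — J:fork[open] ⇒ active
  3. V ← D ← J → S — D:chain[blocks]; J:fork[open] ⇒ blocked
  4. V ← D → S — D:fork[blocks] ⇒ blocked
Since the path V ← J → S is active, V and S are not d-separated given {D, H}.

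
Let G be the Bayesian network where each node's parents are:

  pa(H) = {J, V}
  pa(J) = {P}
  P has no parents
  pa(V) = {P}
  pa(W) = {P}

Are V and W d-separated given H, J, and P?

2 paths connect V and W; each must be blocked for d-separation to hold:
  1. V ← P → W — P:fork[blocks] ⇒ blocked
  2. V → H ← J ← P → W — H:collider[open]; J:chain[blocks]; P:fork[blocks] ⇒ blocked
Every path is blocked, so V and W are d-separated given {H, J, P}.

Yes — V and W are d-separated given {H, J, P}.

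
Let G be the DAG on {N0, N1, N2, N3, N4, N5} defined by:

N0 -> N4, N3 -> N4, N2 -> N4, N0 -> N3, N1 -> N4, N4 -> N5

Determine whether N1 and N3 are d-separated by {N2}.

We examine all 2 paths between N1 and N3:
  1. N1 → N4 ← N3 — N4:collider[blocks] ⇒ blocked
  2. N1 → N4 ← N0 → N3 — N4:collider[blocks]; N0:fork[open] ⇒ blocked
Every path is blocked, so N1 and N3 are d-separated given {N2}.

Yes — N1 and N3 are d-separated given {N2}.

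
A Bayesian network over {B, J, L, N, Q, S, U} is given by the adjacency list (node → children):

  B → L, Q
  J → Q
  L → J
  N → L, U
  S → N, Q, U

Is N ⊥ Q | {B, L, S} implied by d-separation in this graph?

Yes

There are 4 undirected paths between N and Q; checking each against the conditioning set {B, L, S}:
Path 1: N ← S → Q
  S is a fork here and S is conditioned on, so the path is blocked at S.
Path 2: N → U ← S → Q
  U is a collider here and neither U nor any of its descendants is conditioned on, so the collider stays closed — the path is blocked at U.
Path 3: N → L → J → Q
  L is a chain here and L is conditioned on, so the path is blocked at L.
Path 4: N → L ← B → Q
  B is a fork here and B is conditioned on, so the path is blocked at B.
Every path is blocked, so N and Q are d-separated given {B, L, S}.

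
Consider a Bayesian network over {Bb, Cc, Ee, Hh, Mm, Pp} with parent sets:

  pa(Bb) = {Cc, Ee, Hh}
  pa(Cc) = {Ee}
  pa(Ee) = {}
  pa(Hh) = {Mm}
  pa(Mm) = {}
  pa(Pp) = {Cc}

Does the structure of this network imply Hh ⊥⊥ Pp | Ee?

Yes

We examine all 2 paths between Hh and Pp:
  1. Hh → Bb ← Cc → Pp — Bb:collider[blocks]; Cc:fork[open] ⇒ blocked
  2. Hh → Bb ← Ee → Cc → Pp — Bb:collider[blocks]; Ee:fork[blocks]; Cc:chain[open] ⇒ blocked
Every path is blocked, so Hh and Pp are d-separated given {Ee}.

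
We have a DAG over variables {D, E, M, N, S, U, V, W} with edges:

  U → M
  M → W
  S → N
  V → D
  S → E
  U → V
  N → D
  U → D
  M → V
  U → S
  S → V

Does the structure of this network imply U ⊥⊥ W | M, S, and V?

Yes

There are 6 undirected paths between U and W; checking each against the conditioning set {M, S, V}:
  1. U → M → W — M:chain[blocks] ⇒ blocked
  2. U → D ← N ← S → V ← M → W — D:collider[blocks]; N:chain[open]; S:fork[blocks]; V:collider[open]; M:fork[blocks] ⇒ blocked
  3. U → D ← V ← M → W — D:collider[blocks]; V:chain[blocks]; M:fork[blocks] ⇒ blocked
  4. U → V ← M → W — V:collider[open]; M:fork[blocks] ⇒ blocked
  5. U → S → N → D ← V ← M → W — S:chain[blocks]; N:chain[open]; D:collider[blocks]; V:chain[blocks]; M:fork[blocks] ⇒ blocked
  6. U → S → V ← M → W — S:chain[blocks]; V:collider[open]; M:fork[blocks] ⇒ blocked
All paths are blocked; U ⊥ W | {M, S, V} holds.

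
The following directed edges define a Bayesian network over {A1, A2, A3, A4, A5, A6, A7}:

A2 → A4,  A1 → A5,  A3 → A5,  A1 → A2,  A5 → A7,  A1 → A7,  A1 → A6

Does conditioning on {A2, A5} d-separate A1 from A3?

We examine all 2 paths between A1 and A3:
  1. A1 → A5 ← A3 — A5:collider[open] ⇒ active
  2. A1 → A7 ← A5 ← A3 — A7:collider[blocks]; A5:chain[blocks] ⇒ blocked
At least one path is unblocked, so d-separation fails.

No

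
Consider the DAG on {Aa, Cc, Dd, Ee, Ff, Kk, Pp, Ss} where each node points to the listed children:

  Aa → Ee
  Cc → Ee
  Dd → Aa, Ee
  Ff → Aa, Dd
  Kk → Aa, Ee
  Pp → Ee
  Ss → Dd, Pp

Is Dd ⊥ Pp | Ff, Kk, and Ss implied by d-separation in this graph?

There are 6 undirected paths between Dd and Pp; checking each against the conditioning set {Ff, Kk, Ss}:
Path 1: Dd → Ee ← Pp
  Ee is a collider here and neither Ee nor any of its descendants is conditioned on, so the collider stays closed — the path is blocked at Ee.
Path 2: Dd ← Ff → Aa → Ee ← Pp
  Ff is a fork here and Ff is conditioned on, so the path is blocked at Ff.
Path 3: Dd ← Ff → Aa ← Kk → Ee ← Pp
  Ff is a fork here and Ff is conditioned on, so the path is blocked at Ff.
Path 4: Dd → Aa → Ee ← Pp
  Ee is a collider here and neither Ee nor any of its descendants is conditioned on, so the collider stays closed — the path is blocked at Ee.
Path 5: Dd → Aa ← Kk → Ee ← Pp
  Aa is a collider here and neither Aa nor any of its descendants is conditioned on, so the collider stays closed — the path is blocked at Aa.
Path 6: Dd ← Ss → Pp
  Ss is a fork here and Ss is conditioned on, so the path is blocked at Ss.
Since every path is blocked, d-separation holds.

Yes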